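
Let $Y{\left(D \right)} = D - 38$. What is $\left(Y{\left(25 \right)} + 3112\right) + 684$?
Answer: $3783$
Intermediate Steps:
$Y{\left(D \right)} = -38 + D$
$\left(Y{\left(25 \right)} + 3112\right) + 684 = \left(\left(-38 + 25\right) + 3112\right) + 684 = \left(-13 + 3112\right) + 684 = 3099 + 684 = 3783$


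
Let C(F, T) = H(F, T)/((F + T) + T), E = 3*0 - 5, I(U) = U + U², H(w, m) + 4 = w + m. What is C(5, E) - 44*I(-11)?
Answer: -24196/5 ≈ -4839.2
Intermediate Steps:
H(w, m) = -4 + m + w (H(w, m) = -4 + (w + m) = -4 + (m + w) = -4 + m + w)
E = -5 (E = 0 - 5 = -5)
C(F, T) = (-4 + F + T)/(F + 2*T) (C(F, T) = (-4 + T + F)/((F + T) + T) = (-4 + F + T)/(F + 2*T))
C(5, E) - 44*I(-11) = (-4 + 5 - 5)/(5 + 2*(-5)) - (-484)*(1 - 11) = -4/(5 - 10) - (-484)*(-10) = -4/(-5) - 44*110 = -⅕*(-4) - 4840 = ⅘ - 4840 = -24196/5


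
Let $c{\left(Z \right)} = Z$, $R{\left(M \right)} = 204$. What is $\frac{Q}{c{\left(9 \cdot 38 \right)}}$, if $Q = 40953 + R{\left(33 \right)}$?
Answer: $\frac{4573}{38} \approx 120.34$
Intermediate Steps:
$Q = 41157$ ($Q = 40953 + 204 = 41157$)
$\frac{Q}{c{\left(9 \cdot 38 \right)}} = \frac{41157}{9 \cdot 38} = \frac{41157}{342} = 41157 \cdot \frac{1}{342} = \frac{4573}{38}$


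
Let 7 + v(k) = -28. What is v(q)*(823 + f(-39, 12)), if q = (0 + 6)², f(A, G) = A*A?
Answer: -82040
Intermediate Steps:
f(A, G) = A²
q = 36 (q = 6² = 36)
v(k) = -35 (v(k) = -7 - 28 = -35)
v(q)*(823 + f(-39, 12)) = -35*(823 + (-39)²) = -35*(823 + 1521) = -35*2344 = -82040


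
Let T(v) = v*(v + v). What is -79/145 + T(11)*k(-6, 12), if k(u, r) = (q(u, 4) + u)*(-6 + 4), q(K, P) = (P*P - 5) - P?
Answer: -70259/145 ≈ -484.54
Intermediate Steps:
q(K, P) = -5 + P² - P (q(K, P) = (P² - 5) - P = (-5 + P²) - P = -5 + P² - P)
k(u, r) = -14 - 2*u (k(u, r) = ((-5 + 4² - 1*4) + u)*(-6 + 4) = ((-5 + 16 - 4) + u)*(-2) = (7 + u)*(-2) = -14 - 2*u)
T(v) = 2*v² (T(v) = v*(2*v) = 2*v²)
-79/145 + T(11)*k(-6, 12) = -79/145 + (2*11²)*(-14 - 2*(-6)) = -79*1/145 + (2*121)*(-14 + 12) = -79/145 + 242*(-2) = -79/145 - 484 = -70259/145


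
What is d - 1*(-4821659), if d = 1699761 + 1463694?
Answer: 7985114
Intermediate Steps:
d = 3163455
d - 1*(-4821659) = 3163455 - 1*(-4821659) = 3163455 + 4821659 = 7985114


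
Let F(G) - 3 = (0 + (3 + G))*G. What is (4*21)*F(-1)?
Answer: 84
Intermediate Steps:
F(G) = 3 + G*(3 + G) (F(G) = 3 + (0 + (3 + G))*G = 3 + (3 + G)*G = 3 + G*(3 + G))
(4*21)*F(-1) = (4*21)*(3 + (-1)² + 3*(-1)) = 84*(3 + 1 - 3) = 84*1 = 84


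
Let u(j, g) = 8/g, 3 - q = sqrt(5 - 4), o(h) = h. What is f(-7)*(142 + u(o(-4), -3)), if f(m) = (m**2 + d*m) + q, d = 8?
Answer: -2090/3 ≈ -696.67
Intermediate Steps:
q = 2 (q = 3 - sqrt(5 - 4) = 3 - sqrt(1) = 3 - 1*1 = 3 - 1 = 2)
f(m) = 2 + m**2 + 8*m (f(m) = (m**2 + 8*m) + 2 = 2 + m**2 + 8*m)
f(-7)*(142 + u(o(-4), -3)) = (2 + (-7)**2 + 8*(-7))*(142 + 8/(-3)) = (2 + 49 - 56)*(142 + 8*(-1/3)) = -5*(142 - 8/3) = -5*418/3 = -2090/3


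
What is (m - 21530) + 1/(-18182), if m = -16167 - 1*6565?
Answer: -804771685/18182 ≈ -44262.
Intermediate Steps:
m = -22732 (m = -16167 - 6565 = -22732)
(m - 21530) + 1/(-18182) = (-22732 - 21530) + 1/(-18182) = -44262 - 1/18182 = -804771685/18182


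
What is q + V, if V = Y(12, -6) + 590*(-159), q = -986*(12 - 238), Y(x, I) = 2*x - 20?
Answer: 129030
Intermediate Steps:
Y(x, I) = -20 + 2*x
q = 222836 (q = -986*(-226) = 222836)
V = -93806 (V = (-20 + 2*12) + 590*(-159) = (-20 + 24) - 93810 = 4 - 93810 = -93806)
q + V = 222836 - 93806 = 129030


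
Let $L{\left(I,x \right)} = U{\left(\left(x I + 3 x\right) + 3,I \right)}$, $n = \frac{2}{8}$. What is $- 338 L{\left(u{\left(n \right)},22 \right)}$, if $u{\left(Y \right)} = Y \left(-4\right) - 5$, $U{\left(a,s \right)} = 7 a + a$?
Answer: $170352$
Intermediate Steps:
$n = \frac{1}{4}$ ($n = 2 \cdot \frac{1}{8} = \frac{1}{4} \approx 0.25$)
$U{\left(a,s \right)} = 8 a$
$u{\left(Y \right)} = -5 - 4 Y$ ($u{\left(Y \right)} = - 4 Y - 5 = -5 - 4 Y$)
$L{\left(I,x \right)} = 24 + 24 x + 8 I x$ ($L{\left(I,x \right)} = 8 \left(\left(x I + 3 x\right) + 3\right) = 8 \left(\left(I x + 3 x\right) + 3\right) = 8 \left(\left(3 x + I x\right) + 3\right) = 8 \left(3 + 3 x + I x\right) = 24 + 24 x + 8 I x$)
$- 338 L{\left(u{\left(n \right)},22 \right)} = - 338 \left(24 + 24 \cdot 22 + 8 \left(-5 - 1\right) 22\right) = - 338 \left(24 + 528 + 8 \left(-5 - 1\right) 22\right) = - 338 \left(24 + 528 + 8 \left(-6\right) 22\right) = - 338 \left(24 + 528 - 1056\right) = \left(-338\right) \left(-504\right) = 170352$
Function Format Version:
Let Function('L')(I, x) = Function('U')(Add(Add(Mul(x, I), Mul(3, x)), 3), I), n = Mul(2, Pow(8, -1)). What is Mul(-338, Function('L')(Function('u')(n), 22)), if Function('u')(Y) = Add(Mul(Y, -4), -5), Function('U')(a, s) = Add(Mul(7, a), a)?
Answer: 170352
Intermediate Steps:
n = Rational(1, 4) (n = Mul(2, Rational(1, 8)) = Rational(1, 4) ≈ 0.25000)
Function('U')(a, s) = Mul(8, a)
Function('u')(Y) = Add(-5, Mul(-4, Y)) (Function('u')(Y) = Add(Mul(-4, Y), -5) = Add(-5, Mul(-4, Y)))
Function('L')(I, x) = Add(24, Mul(24, x), Mul(8, I, x)) (Function('L')(I, x) = Mul(8, Add(Add(Mul(x, I), Mul(3, x)), 3)) = Mul(8, Add(Add(Mul(I, x), Mul(3, x)), 3)) = Mul(8, Add(Add(Mul(3, x), Mul(I, x)), 3)) = Mul(8, Add(3, Mul(3, x), Mul(I, x))) = Add(24, Mul(24, x), Mul(8, I, x)))
Mul(-338, Function('L')(Function('u')(n), 22)) = Mul(-338, Add(24, Mul(24, 22), Mul(8, Add(-5, Mul(-4, Rational(1, 4))), 22))) = Mul(-338, Add(24, 528, Mul(8, Add(-5, -1), 22))) = Mul(-338, Add(24, 528, Mul(8, -6, 22))) = Mul(-338, Add(24, 528, -1056)) = Mul(-338, -504) = 170352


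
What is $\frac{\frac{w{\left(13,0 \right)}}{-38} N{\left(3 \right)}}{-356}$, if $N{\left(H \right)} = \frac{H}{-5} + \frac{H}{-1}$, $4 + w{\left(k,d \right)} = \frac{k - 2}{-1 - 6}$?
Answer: $\frac{351}{236740} \approx 0.0014826$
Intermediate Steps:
$w{\left(k,d \right)} = - \frac{26}{7} - \frac{k}{7}$ ($w{\left(k,d \right)} = -4 + \frac{k - 2}{-1 - 6} = -4 + \frac{-2 + k}{-7} = -4 + \left(-2 + k\right) \left(- \frac{1}{7}\right) = -4 - \left(- \frac{2}{7} + \frac{k}{7}\right) = - \frac{26}{7} - \frac{k}{7}$)
$N{\left(H \right)} = - \frac{6 H}{5}$ ($N{\left(H \right)} = H \left(- \frac{1}{5}\right) + H \left(-1\right) = - \frac{H}{5} - H = - \frac{6 H}{5}$)
$\frac{\frac{w{\left(13,0 \right)}}{-38} N{\left(3 \right)}}{-356} = \frac{\frac{- \frac{26}{7} - \frac{13}{7}}{-38} \left(\left(- \frac{6}{5}\right) 3\right)}{-356} = \left(- \frac{26}{7} - \frac{13}{7}\right) \left(- \frac{1}{38}\right) \left(- \frac{18}{5}\right) \left(- \frac{1}{356}\right) = \left(- \frac{39}{7}\right) \left(- \frac{1}{38}\right) \left(- \frac{18}{5}\right) \left(- \frac{1}{356}\right) = \frac{39}{266} \left(- \frac{18}{5}\right) \left(- \frac{1}{356}\right) = \left(- \frac{351}{665}\right) \left(- \frac{1}{356}\right) = \frac{351}{236740}$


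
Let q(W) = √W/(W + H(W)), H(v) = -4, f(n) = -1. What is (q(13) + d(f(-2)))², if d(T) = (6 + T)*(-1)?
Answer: (45 - √13)²/81 ≈ 21.154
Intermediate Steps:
d(T) = -6 - T
q(W) = √W/(-4 + W) (q(W) = √W/(W - 4) = √W/(-4 + W))
(q(13) + d(f(-2)))² = (√13/(-4 + 13) + (-6 - 1*(-1)))² = (√13/9 + (-6 + 1))² = (√13*(⅑) - 5)² = (√13/9 - 5)² = (-5 + √13/9)²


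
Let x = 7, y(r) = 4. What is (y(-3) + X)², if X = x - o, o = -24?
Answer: 1225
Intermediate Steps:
X = 31 (X = 7 - 1*(-24) = 7 + 24 = 31)
(y(-3) + X)² = (4 + 31)² = 35² = 1225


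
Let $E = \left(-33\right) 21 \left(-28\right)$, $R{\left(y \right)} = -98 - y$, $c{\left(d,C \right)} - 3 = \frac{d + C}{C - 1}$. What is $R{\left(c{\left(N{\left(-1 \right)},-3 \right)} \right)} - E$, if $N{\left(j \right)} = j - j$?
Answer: $- \frac{78023}{4} \approx -19506.0$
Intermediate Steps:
$N{\left(j \right)} = 0$
$c{\left(d,C \right)} = 3 + \frac{C + d}{-1 + C}$ ($c{\left(d,C \right)} = 3 + \frac{d + C}{C - 1} = 3 + \frac{C + d}{-1 + C}$)
$E = 19404$ ($E = \left(-693\right) \left(-28\right) = 19404$)
$R{\left(c{\left(N{\left(-1 \right)},-3 \right)} \right)} - E = \left(-98 - \frac{-3 + 0 + 4 \left(-3\right)}{-1 - 3}\right) - 19404 = \left(-98 - \frac{-3 + 0 - 12}{-4}\right) - 19404 = \left(-98 - \left(- \frac{1}{4}\right) \left(-15\right)\right) - 19404 = \left(-98 - \frac{15}{4}\right) - 19404 = - \frac{407}{4} - 19404 = - \frac{78023}{4}$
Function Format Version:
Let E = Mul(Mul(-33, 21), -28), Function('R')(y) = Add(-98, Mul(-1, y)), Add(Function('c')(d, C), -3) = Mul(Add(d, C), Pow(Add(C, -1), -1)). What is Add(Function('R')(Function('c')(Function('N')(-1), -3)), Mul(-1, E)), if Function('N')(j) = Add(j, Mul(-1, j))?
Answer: Rational(-78023, 4) ≈ -19506.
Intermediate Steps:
Function('N')(j) = 0
Function('c')(d, C) = Add(3, Mul(Pow(Add(-1, C), -1), Add(C, d))) (Function('c')(d, C) = Add(3, Mul(Add(d, C), Pow(Add(C, -1), -1))) = Add(3, Mul(Add(C, d), Pow(Add(-1, C), -1))) = Add(3, Mul(Pow(Add(-1, C), -1), Add(C, d))))
E = 19404 (E = Mul(-693, -28) = 19404)
Add(Function('R')(Function('c')(Function('N')(-1), -3)), Mul(-1, E)) = Add(Add(-98, Mul(-1, Mul(Pow(Add(-1, -3), -1), Add(-3, 0, Mul(4, -3))))), Mul(-1, 19404)) = Add(Add(-98, Mul(-1, Mul(Pow(-4, -1), Add(-3, 0, -12)))), -19404) = Add(Add(-98, Mul(-1, Mul(Rational(-1, 4), -15))), -19404) = Add(Add(-98, Mul(-1, Rational(15, 4))), -19404) = Add(Add(-98, Rational(-15, 4)), -19404) = Add(Rational(-407, 4), -19404) = Rational(-78023, 4)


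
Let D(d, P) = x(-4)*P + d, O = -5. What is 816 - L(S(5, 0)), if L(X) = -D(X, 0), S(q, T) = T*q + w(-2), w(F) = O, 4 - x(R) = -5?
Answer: 811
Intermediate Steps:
x(R) = 9 (x(R) = 4 - 1*(-5) = 4 + 5 = 9)
w(F) = -5
S(q, T) = -5 + T*q (S(q, T) = T*q - 5 = -5 + T*q)
D(d, P) = d + 9*P (D(d, P) = 9*P + d = d + 9*P)
L(X) = -X (L(X) = -(X + 9*0) = -(X + 0) = -X)
816 - L(S(5, 0)) = 816 - (-1)*(-5 + 0*5) = 816 - (-1)*(-5 + 0) = 816 - (-1)*(-5) = 816 - 1*5 = 816 - 5 = 811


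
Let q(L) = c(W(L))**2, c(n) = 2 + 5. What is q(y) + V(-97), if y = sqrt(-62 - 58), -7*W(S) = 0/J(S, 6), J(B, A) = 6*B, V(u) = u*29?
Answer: -2764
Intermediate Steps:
V(u) = 29*u
W(S) = 0 (W(S) = -0/(6*S) = -0*1/(6*S) = -1/7*0 = 0)
c(n) = 7
y = 2*I*sqrt(30) (y = sqrt(-120) = 2*I*sqrt(30) ≈ 10.954*I)
q(L) = 49 (q(L) = 7**2 = 49)
q(y) + V(-97) = 49 + 29*(-97) = 49 - 2813 = -2764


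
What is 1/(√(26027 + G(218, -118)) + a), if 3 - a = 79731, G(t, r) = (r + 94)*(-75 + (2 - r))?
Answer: -79728/6356529037 - √24947/6356529037 ≈ -1.2568e-5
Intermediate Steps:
G(t, r) = (-73 - r)*(94 + r) (G(t, r) = (94 + r)*(-73 - r) = (-73 - r)*(94 + r))
a = -79728 (a = 3 - 1*79731 = 3 - 79731 = -79728)
1/(√(26027 + G(218, -118)) + a) = 1/(√(26027 + (-6862 - 1*(-118)² - 167*(-118))) - 79728) = 1/(√(26027 + (-6862 - 1*13924 + 19706)) - 79728) = 1/(√(26027 + (-6862 - 13924 + 19706)) - 79728) = 1/(√(26027 - 1080) - 79728) = 1/(√24947 - 79728) = 1/(-79728 + √24947)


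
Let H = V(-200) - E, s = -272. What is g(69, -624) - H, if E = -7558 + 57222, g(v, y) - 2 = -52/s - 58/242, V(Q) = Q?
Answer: 410297049/8228 ≈ 49866.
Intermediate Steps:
g(v, y) = 16057/8228 (g(v, y) = 2 + (-52/(-272) - 58/242) = 2 + (-52*(-1/272) - 58*1/242) = 2 + (13/68 - 29/121) = 2 - 399/8228 = 16057/8228)
E = 49664
H = -49864 (H = -200 - 1*49664 = -200 - 49664 = -49864)
g(69, -624) - H = 16057/8228 - 1*(-49864) = 16057/8228 + 49864 = 410297049/8228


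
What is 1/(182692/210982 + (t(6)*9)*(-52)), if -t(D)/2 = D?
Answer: 105491/592528802 ≈ 0.00017804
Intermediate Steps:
t(D) = -2*D
1/(182692/210982 + (t(6)*9)*(-52)) = 1/(182692/210982 + (-2*6*9)*(-52)) = 1/(182692*(1/210982) - 12*9*(-52)) = 1/(91346/105491 - 108*(-52)) = 1/(91346/105491 + 5616) = 1/(592528802/105491) = 105491/592528802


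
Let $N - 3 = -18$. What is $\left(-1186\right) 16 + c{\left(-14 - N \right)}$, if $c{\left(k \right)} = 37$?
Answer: $-18939$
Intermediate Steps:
$N = -15$ ($N = 3 - 18 = -15$)
$\left(-1186\right) 16 + c{\left(-14 - N \right)} = \left(-1186\right) 16 + 37 = -18976 + 37 = -18939$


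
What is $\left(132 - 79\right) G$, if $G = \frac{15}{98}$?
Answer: $\frac{795}{98} \approx 8.1122$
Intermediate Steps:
$G = \frac{15}{98}$ ($G = 15 \cdot \frac{1}{98} = \frac{15}{98} \approx 0.15306$)
$\left(132 - 79\right) G = \left(132 - 79\right) \frac{15}{98} = 53 \cdot \frac{15}{98} = \frac{795}{98}$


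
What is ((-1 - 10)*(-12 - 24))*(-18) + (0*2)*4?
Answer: -7128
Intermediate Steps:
((-1 - 10)*(-12 - 24))*(-18) + (0*2)*4 = -11*(-36)*(-18) + 0*4 = 396*(-18) + 0 = -7128 + 0 = -7128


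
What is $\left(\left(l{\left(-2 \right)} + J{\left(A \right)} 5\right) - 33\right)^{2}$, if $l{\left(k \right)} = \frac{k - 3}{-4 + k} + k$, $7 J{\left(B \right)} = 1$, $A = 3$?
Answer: $\frac{1974025}{1764} \approx 1119.1$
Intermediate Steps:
$J{\left(B \right)} = \frac{1}{7}$ ($J{\left(B \right)} = \frac{1}{7} \cdot 1 = \frac{1}{7}$)
$l{\left(k \right)} = k + \frac{-3 + k}{-4 + k}$ ($l{\left(k \right)} = \frac{-3 + k}{-4 + k} + k = k + \frac{-3 + k}{-4 + k}$)
$\left(\left(l{\left(-2 \right)} + J{\left(A \right)} 5\right) - 33\right)^{2} = \left(\left(\frac{-3 + \left(-2\right)^{2} - -6}{-4 - 2} + \frac{1}{7} \cdot 5\right) - 33\right)^{2} = \left(\left(\frac{-3 + 4 + 6}{-6} + \frac{5}{7}\right) - 33\right)^{2} = \left(\left(\left(- \frac{1}{6}\right) 7 + \frac{5}{7}\right) - 33\right)^{2} = \left(\left(- \frac{7}{6} + \frac{5}{7}\right) - 33\right)^{2} = \left(- \frac{19}{42} - 33\right)^{2} = \left(- \frac{1405}{42}\right)^{2} = \frac{1974025}{1764}$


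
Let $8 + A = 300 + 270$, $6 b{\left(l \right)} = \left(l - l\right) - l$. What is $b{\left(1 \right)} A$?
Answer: $- \frac{281}{3} \approx -93.667$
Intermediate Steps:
$b{\left(l \right)} = - \frac{l}{6}$ ($b{\left(l \right)} = \frac{\left(l - l\right) - l}{6} = \frac{0 - l}{6} = \frac{\left(-1\right) l}{6} = - \frac{l}{6}$)
$A = 562$ ($A = -8 + \left(300 + 270\right) = -8 + 570 = 562$)
$b{\left(1 \right)} A = \left(- \frac{1}{6}\right) 1 \cdot 562 = \left(- \frac{1}{6}\right) 562 = - \frac{281}{3}$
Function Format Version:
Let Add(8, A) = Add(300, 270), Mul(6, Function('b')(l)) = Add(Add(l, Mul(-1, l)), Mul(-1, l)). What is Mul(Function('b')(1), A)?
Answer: Rational(-281, 3) ≈ -93.667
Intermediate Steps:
Function('b')(l) = Mul(Rational(-1, 6), l) (Function('b')(l) = Mul(Rational(1, 6), Add(Add(l, Mul(-1, l)), Mul(-1, l))) = Mul(Rational(1, 6), Add(0, Mul(-1, l))) = Mul(Rational(1, 6), Mul(-1, l)) = Mul(Rational(-1, 6), l))
A = 562 (A = Add(-8, Add(300, 270)) = Add(-8, 570) = 562)
Mul(Function('b')(1), A) = Mul(Mul(Rational(-1, 6), 1), 562) = Mul(Rational(-1, 6), 562) = Rational(-281, 3)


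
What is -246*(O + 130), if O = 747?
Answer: -215742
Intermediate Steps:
-246*(O + 130) = -246*(747 + 130) = -246*877 = -215742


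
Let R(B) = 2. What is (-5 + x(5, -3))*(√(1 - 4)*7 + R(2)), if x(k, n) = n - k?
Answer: -26 - 91*I*√3 ≈ -26.0 - 157.62*I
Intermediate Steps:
(-5 + x(5, -3))*(√(1 - 4)*7 + R(2)) = (-5 + (-3 - 1*5))*(√(1 - 4)*7 + 2) = (-5 + (-3 - 5))*(√(-3)*7 + 2) = (-5 - 8)*((I*√3)*7 + 2) = -13*(7*I*√3 + 2) = -13*(2 + 7*I*√3) = -26 - 91*I*√3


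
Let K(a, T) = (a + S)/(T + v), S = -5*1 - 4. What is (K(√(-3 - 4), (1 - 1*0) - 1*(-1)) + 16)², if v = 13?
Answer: (231 + I*√7)²/225 ≈ 237.13 + 5.4326*I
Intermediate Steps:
S = -9 (S = -5 - 4 = -9)
K(a, T) = (-9 + a)/(13 + T) (K(a, T) = (a - 9)/(T + 13) = (-9 + a)/(13 + T))
(K(√(-3 - 4), (1 - 1*0) - 1*(-1)) + 16)² = ((-9 + √(-3 - 4))/(13 + ((1 - 1*0) - 1*(-1))) + 16)² = ((-9 + √(-7))/(13 + ((1 + 0) + 1)) + 16)² = ((-9 + I*√7)/(13 + (1 + 1)) + 16)² = ((-9 + I*√7)/(13 + 2) + 16)² = ((-9 + I*√7)/15 + 16)² = ((-⅗ + I*√7/15) + 16)² = (77/5 + I*√7/15)²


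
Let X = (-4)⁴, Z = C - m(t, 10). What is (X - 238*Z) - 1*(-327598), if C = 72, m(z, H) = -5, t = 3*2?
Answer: 309528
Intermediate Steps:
t = 6
Z = 77 (Z = 72 - 1*(-5) = 72 + 5 = 77)
X = 256
(X - 238*Z) - 1*(-327598) = (256 - 238*77) - 1*(-327598) = (256 - 18326) + 327598 = -18070 + 327598 = 309528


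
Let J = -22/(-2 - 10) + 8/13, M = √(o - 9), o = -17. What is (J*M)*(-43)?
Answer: -8213*I*√26/78 ≈ -536.9*I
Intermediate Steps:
M = I*√26 (M = √(-17 - 9) = √(-26) = I*√26 ≈ 5.099*I)
J = 191/78 (J = -22/(-12) + 8*(1/13) = -22*(-1/12) + 8/13 = 11/6 + 8/13 = 191/78 ≈ 2.4487)
(J*M)*(-43) = (191*(I*√26)/78)*(-43) = (191*I*√26/78)*(-43) = -8213*I*√26/78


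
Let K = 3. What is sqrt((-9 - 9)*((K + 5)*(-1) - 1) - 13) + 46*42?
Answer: 1932 + sqrt(149) ≈ 1944.2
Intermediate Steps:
sqrt((-9 - 9)*((K + 5)*(-1) - 1) - 13) + 46*42 = sqrt((-9 - 9)*((3 + 5)*(-1) - 1) - 13) + 46*42 = sqrt(-18*(8*(-1) - 1) - 13) + 1932 = sqrt(-18*(-8 - 1) - 13) + 1932 = sqrt(-18*(-9) - 13) + 1932 = sqrt(162 - 13) + 1932 = sqrt(149) + 1932 = 1932 + sqrt(149)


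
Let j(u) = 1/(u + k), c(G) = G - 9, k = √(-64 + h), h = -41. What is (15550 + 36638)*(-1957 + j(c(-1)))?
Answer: -4187512932/41 - 52188*I*√105/205 ≈ -1.0213e+8 - 2608.6*I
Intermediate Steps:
k = I*√105 (k = √(-64 - 41) = √(-105) = I*√105 ≈ 10.247*I)
c(G) = -9 + G
j(u) = 1/(u + I*√105)
(15550 + 36638)*(-1957 + j(c(-1))) = (15550 + 36638)*(-1957 + 1/((-9 - 1) + I*√105)) = 52188*(-1957 + 1/(-10 + I*√105)) = -102131916 + 52188/(-10 + I*√105)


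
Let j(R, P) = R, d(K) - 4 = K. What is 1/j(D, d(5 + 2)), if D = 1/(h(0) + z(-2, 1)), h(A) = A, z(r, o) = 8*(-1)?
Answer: -8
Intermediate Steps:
d(K) = 4 + K
z(r, o) = -8
D = -⅛ (D = 1/(0 - 8) = 1/(-8) = -⅛ ≈ -0.12500)
1/j(D, d(5 + 2)) = 1/(-⅛) = -8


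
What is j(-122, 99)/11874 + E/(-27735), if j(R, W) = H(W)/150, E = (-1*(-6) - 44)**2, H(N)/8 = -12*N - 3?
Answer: -5252162/91479275 ≈ -0.057414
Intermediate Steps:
H(N) = -24 - 96*N (H(N) = 8*(-12*N - 3) = 8*(-3 - 12*N) = -24 - 96*N)
E = 1444 (E = (6 - 44)**2 = (-38)**2 = 1444)
j(R, W) = -4/25 - 16*W/25 (j(R, W) = (-24 - 96*W)/150 = (-24 - 96*W)*(1/150) = -4/25 - 16*W/25)
j(-122, 99)/11874 + E/(-27735) = (-4/25 - 16/25*99)/11874 + 1444/(-27735) = (-4/25 - 1584/25)*(1/11874) + 1444*(-1/27735) = -1588/25*1/11874 - 1444/27735 = -794/148425 - 1444/27735 = -5252162/91479275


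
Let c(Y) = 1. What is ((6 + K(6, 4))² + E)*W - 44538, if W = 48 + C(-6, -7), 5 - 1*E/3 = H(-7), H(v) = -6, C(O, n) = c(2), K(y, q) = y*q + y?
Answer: 20583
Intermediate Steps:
K(y, q) = y + q*y (K(y, q) = q*y + y = y + q*y)
C(O, n) = 1
E = 33 (E = 15 - 3*(-6) = 15 + 18 = 33)
W = 49 (W = 48 + 1 = 49)
((6 + K(6, 4))² + E)*W - 44538 = ((6 + 6*(1 + 4))² + 33)*49 - 44538 = ((6 + 6*5)² + 33)*49 - 44538 = ((6 + 30)² + 33)*49 - 44538 = (36² + 33)*49 - 44538 = (1296 + 33)*49 - 44538 = 1329*49 - 44538 = 65121 - 44538 = 20583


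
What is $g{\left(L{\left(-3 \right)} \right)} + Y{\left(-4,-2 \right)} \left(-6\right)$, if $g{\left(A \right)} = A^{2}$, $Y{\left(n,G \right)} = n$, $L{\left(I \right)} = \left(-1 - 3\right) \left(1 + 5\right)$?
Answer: $600$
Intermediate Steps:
$L{\left(I \right)} = -24$ ($L{\left(I \right)} = \left(-4\right) 6 = -24$)
$g{\left(L{\left(-3 \right)} \right)} + Y{\left(-4,-2 \right)} \left(-6\right) = \left(-24\right)^{2} - -24 = 576 + 24 = 600$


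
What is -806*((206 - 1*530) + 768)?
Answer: -357864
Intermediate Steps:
-806*((206 - 1*530) + 768) = -806*((206 - 530) + 768) = -806*(-324 + 768) = -806*444 = -357864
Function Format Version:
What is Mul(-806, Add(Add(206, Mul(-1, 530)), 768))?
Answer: -357864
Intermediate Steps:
Mul(-806, Add(Add(206, Mul(-1, 530)), 768)) = Mul(-806, Add(Add(206, -530), 768)) = Mul(-806, Add(-324, 768)) = Mul(-806, 444) = -357864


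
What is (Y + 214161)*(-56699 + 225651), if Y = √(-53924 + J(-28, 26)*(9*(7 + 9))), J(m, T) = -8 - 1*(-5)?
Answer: 36182929272 + 337904*I*√13589 ≈ 3.6183e+10 + 3.939e+7*I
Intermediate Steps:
J(m, T) = -3 (J(m, T) = -8 + 5 = -3)
Y = 2*I*√13589 (Y = √(-53924 - 27*(7 + 9)) = √(-53924 - 27*16) = √(-53924 - 3*144) = √(-53924 - 432) = √(-54356) = 2*I*√13589 ≈ 233.14*I)
(Y + 214161)*(-56699 + 225651) = (2*I*√13589 + 214161)*(-56699 + 225651) = (214161 + 2*I*√13589)*168952 = 36182929272 + 337904*I*√13589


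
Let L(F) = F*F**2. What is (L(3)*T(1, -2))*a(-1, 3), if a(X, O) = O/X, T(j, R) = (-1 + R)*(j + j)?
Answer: 486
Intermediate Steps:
T(j, R) = 2*j*(-1 + R) (T(j, R) = (-1 + R)*(2*j) = 2*j*(-1 + R))
L(F) = F**3
(L(3)*T(1, -2))*a(-1, 3) = (3**3*(2*1*(-1 - 2)))*(3/(-1)) = (27*(2*1*(-3)))*(3*(-1)) = (27*(-6))*(-3) = -162*(-3) = 486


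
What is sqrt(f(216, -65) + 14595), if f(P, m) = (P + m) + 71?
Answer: sqrt(14817) ≈ 121.73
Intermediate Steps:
f(P, m) = 71 + P + m
sqrt(f(216, -65) + 14595) = sqrt((71 + 216 - 65) + 14595) = sqrt(222 + 14595) = sqrt(14817)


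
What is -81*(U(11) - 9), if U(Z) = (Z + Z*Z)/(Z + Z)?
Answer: 243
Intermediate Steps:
U(Z) = (Z + Z²)/(2*Z) (U(Z) = (Z + Z²)/((2*Z)) = (Z + Z²)*(1/(2*Z)) = (Z + Z²)/(2*Z))
-81*(U(11) - 9) = -81*((½ + (½)*11) - 9) = -81*((½ + 11/2) - 9) = -81*(6 - 9) = -81*(-3) = 243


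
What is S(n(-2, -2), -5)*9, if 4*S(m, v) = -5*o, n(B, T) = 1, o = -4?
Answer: 45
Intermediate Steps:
S(m, v) = 5 (S(m, v) = (-5*(-4))/4 = (¼)*20 = 5)
S(n(-2, -2), -5)*9 = 5*9 = 45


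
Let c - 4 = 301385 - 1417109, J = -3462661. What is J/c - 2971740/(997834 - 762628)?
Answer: -416865184939/43737339720 ≈ -9.5311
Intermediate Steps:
c = -1115720 (c = 4 + (301385 - 1417109) = 4 - 1115724 = -1115720)
J/c - 2971740/(997834 - 762628) = -3462661/(-1115720) - 2971740/(997834 - 762628) = -3462661*(-1/1115720) - 2971740/235206 = 3462661/1115720 - 2971740*1/235206 = 3462661/1115720 - 495290/39201 = -416865184939/43737339720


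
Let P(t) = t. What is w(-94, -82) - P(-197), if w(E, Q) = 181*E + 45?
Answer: -16772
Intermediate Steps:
w(E, Q) = 45 + 181*E
w(-94, -82) - P(-197) = (45 + 181*(-94)) - 1*(-197) = (45 - 17014) + 197 = -16969 + 197 = -16772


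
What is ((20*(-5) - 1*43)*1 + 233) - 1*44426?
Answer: -44336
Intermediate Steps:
((20*(-5) - 1*43)*1 + 233) - 1*44426 = ((-100 - 43)*1 + 233) - 44426 = (-143*1 + 233) - 44426 = (-143 + 233) - 44426 = 90 - 44426 = -44336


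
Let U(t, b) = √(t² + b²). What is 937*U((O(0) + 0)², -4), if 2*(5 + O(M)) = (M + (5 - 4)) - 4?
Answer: 937*√28817/4 ≈ 39765.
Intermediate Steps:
O(M) = -13/2 + M/2 (O(M) = -5 + ((M + (5 - 4)) - 4)/2 = -5 + ((M + 1) - 4)/2 = -5 + ((1 + M) - 4)/2 = -5 + (-3 + M)/2 = -5 + (-3/2 + M/2) = -13/2 + M/2)
U(t, b) = √(b² + t²)
937*U((O(0) + 0)², -4) = 937*√((-4)² + (((-13/2 + (½)*0) + 0)²)²) = 937*√(16 + (((-13/2 + 0) + 0)²)²) = 937*√(16 + ((-13/2 + 0)²)²) = 937*√(16 + ((-13/2)²)²) = 937*√(16 + (169/4)²) = 937*√(16 + 28561/16) = 937*√(28817/16) = 937*(√28817/4) = 937*√28817/4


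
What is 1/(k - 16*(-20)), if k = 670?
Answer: 1/990 ≈ 0.0010101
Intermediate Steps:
1/(k - 16*(-20)) = 1/(670 - 16*(-20)) = 1/(670 + 320) = 1/990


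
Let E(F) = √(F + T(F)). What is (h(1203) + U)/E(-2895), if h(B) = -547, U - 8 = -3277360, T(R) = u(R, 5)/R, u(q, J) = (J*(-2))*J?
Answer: 3277899*I*√970516905/1676195 ≈ 60922.0*I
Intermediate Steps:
u(q, J) = -2*J² (u(q, J) = (-2*J)*J = -2*J²)
T(R) = -50/R (T(R) = (-2*5²)/R = (-2*25)/R = -50/R)
U = -3277352 (U = 8 - 3277360 = -3277352)
E(F) = √(F - 50/F)
(h(1203) + U)/E(-2895) = (-547 - 3277352)/(√(-2895 - 50/(-2895))) = -3277899/√(-2895 - 50*(-1/2895)) = -3277899/√(-2895 + 10/579) = -3277899*(-I*√970516905/1676195) = -(-3277899)*I*√970516905/1676195 = 3277899*I*√970516905/1676195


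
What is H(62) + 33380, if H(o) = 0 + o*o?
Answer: 37224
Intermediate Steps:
H(o) = o**2 (H(o) = 0 + o**2 = o**2)
H(62) + 33380 = 62**2 + 33380 = 3844 + 33380 = 37224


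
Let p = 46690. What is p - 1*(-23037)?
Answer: 69727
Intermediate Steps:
p - 1*(-23037) = 46690 - 1*(-23037) = 46690 + 23037 = 69727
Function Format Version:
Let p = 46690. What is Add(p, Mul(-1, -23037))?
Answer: 69727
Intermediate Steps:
Add(p, Mul(-1, -23037)) = Add(46690, Mul(-1, -23037)) = Add(46690, 23037) = 69727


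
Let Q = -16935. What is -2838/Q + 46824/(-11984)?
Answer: -31623077/8456210 ≈ -3.7396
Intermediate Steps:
-2838/Q + 46824/(-11984) = -2838/(-16935) + 46824/(-11984) = -2838*(-1/16935) + 46824*(-1/11984) = 946/5645 - 5853/1498 = -31623077/8456210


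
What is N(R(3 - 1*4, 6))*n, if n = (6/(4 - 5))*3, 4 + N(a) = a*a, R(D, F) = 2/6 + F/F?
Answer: 40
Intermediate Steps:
R(D, F) = 4/3 (R(D, F) = 2*(⅙) + 1 = ⅓ + 1 = 4/3)
N(a) = -4 + a² (N(a) = -4 + a*a = -4 + a²)
n = -18 (n = (6/(-1))*3 = (6*(-1))*3 = -6*3 = -18)
N(R(3 - 1*4, 6))*n = (-4 + (4/3)²)*(-18) = (-4 + 16/9)*(-18) = -20/9*(-18) = 40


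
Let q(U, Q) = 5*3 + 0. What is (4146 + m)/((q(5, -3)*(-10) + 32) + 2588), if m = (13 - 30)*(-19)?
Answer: 4469/2470 ≈ 1.8093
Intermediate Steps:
m = 323 (m = -17*(-19) = 323)
q(U, Q) = 15 (q(U, Q) = 15 + 0 = 15)
(4146 + m)/((q(5, -3)*(-10) + 32) + 2588) = (4146 + 323)/((15*(-10) + 32) + 2588) = 4469/((-150 + 32) + 2588) = 4469/(-118 + 2588) = 4469/2470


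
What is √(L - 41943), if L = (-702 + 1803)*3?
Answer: 4*I*√2415 ≈ 196.57*I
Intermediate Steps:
L = 3303 (L = 1101*3 = 3303)
√(L - 41943) = √(3303 - 41943) = √(-38640) = 4*I*√2415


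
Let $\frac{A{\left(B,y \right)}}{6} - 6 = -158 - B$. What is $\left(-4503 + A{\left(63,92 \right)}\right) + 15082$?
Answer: $9289$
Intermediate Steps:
$A{\left(B,y \right)} = -912 - 6 B$ ($A{\left(B,y \right)} = 36 + 6 \left(-158 - B\right) = 36 - \left(948 + 6 B\right) = -912 - 6 B$)
$\left(-4503 + A{\left(63,92 \right)}\right) + 15082 = \left(-4503 - 1290\right) + 15082 = -5793 + 15082 = 9289$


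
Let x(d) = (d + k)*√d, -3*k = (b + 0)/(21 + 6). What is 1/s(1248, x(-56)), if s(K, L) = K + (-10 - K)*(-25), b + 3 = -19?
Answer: 1/32698 ≈ 3.0583e-5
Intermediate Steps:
b = -22 (b = -3 - 19 = -22)
k = 22/81 (k = -(-22 + 0)/(3*(21 + 6)) = -(-22)/(3*27) = -⅓*(-22/27) = 22/81 ≈ 0.27161)
x(d) = √d*(22/81 + d) (x(d) = (d + 22/81)*√d = (22/81 + d)*√d = √d*(22/81 + d))
s(K, L) = 250 + 26*K (s(K, L) = K + (250 + 25*K) = 250 + 26*K)
1/s(1248, x(-56)) = 1/(250 + 26*1248) = 1/(250 + 32448) = 1/32698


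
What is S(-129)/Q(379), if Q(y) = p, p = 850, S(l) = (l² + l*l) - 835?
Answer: 32447/850 ≈ 38.173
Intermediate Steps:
S(l) = -835 + 2*l² (S(l) = (l² + l²) - 835 = 2*l² - 835 = -835 + 2*l²)
Q(y) = 850
S(-129)/Q(379) = (-835 + 2*(-129)²)/850 = (-835 + 2*16641)*(1/850) = (-835 + 33282)*(1/850) = 32447*(1/850) = 32447/850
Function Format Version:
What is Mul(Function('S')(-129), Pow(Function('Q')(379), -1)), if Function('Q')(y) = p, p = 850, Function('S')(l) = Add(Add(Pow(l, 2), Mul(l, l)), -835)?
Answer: Rational(32447, 850) ≈ 38.173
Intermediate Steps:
Function('S')(l) = Add(-835, Mul(2, Pow(l, 2))) (Function('S')(l) = Add(Add(Pow(l, 2), Pow(l, 2)), -835) = Add(Mul(2, Pow(l, 2)), -835) = Add(-835, Mul(2, Pow(l, 2))))
Function('Q')(y) = 850
Mul(Function('S')(-129), Pow(Function('Q')(379), -1)) = Mul(Add(-835, Mul(2, Pow(-129, 2))), Pow(850, -1)) = Mul(Add(-835, Mul(2, 16641)), Rational(1, 850)) = Mul(Add(-835, 33282), Rational(1, 850)) = Mul(32447, Rational(1, 850)) = Rational(32447, 850)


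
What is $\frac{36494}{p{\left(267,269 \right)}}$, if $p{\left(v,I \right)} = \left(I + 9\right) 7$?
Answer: $\frac{18247}{973} \approx 18.753$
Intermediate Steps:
$p{\left(v,I \right)} = 63 + 7 I$ ($p{\left(v,I \right)} = \left(9 + I\right) 7 = 63 + 7 I$)
$\frac{36494}{p{\left(267,269 \right)}} = \frac{36494}{63 + 7 \cdot 269} = \frac{36494}{63 + 1883} = \frac{36494}{1946} = 36494 \cdot \frac{1}{1946} = \frac{18247}{973}$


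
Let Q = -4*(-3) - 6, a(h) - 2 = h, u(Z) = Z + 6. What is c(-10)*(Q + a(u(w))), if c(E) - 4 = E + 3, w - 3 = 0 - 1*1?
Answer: -48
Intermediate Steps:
w = 2 (w = 3 + (0 - 1*1) = 3 + (0 - 1) = 3 - 1 = 2)
u(Z) = 6 + Z
a(h) = 2 + h
Q = 6 (Q = 12 - 6 = 6)
c(E) = 7 + E (c(E) = 4 + (E + 3) = 4 + (3 + E) = 7 + E)
c(-10)*(Q + a(u(w))) = (7 - 10)*(6 + (2 + (6 + 2))) = -3*(6 + (2 + 8)) = -3*(6 + 10) = -3*16 = -48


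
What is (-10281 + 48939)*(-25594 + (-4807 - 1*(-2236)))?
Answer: -1088802570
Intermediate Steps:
(-10281 + 48939)*(-25594 + (-4807 - 1*(-2236))) = 38658*(-25594 + (-4807 + 2236)) = 38658*(-25594 - 2571) = 38658*(-28165) = -1088802570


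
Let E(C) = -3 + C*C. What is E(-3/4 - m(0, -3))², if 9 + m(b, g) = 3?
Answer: 154449/256 ≈ 603.32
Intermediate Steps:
m(b, g) = -6 (m(b, g) = -9 + 3 = -6)
E(C) = -3 + C²
E(-3/4 - m(0, -3))² = (-3 + (-3/4 - 1*(-6))²)² = (-3 + (-3*¼ + 6)²)² = (-3 + (-¾ + 6)²)² = (-3 + (21/4)²)² = (-3 + 441/16)² = (393/16)² = 154449/256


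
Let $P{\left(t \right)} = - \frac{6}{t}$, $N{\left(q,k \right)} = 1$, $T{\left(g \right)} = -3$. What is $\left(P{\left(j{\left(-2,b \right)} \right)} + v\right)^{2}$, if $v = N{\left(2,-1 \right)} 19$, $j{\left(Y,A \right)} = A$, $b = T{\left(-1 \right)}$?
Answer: $441$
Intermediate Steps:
$b = -3$
$v = 19$ ($v = 1 \cdot 19 = 19$)
$\left(P{\left(j{\left(-2,b \right)} \right)} + v\right)^{2} = \left(- \frac{6}{-3} + 19\right)^{2} = \left(\left(-6\right) \left(- \frac{1}{3}\right) + 19\right)^{2} = \left(2 + 19\right)^{2} = 21^{2} = 441$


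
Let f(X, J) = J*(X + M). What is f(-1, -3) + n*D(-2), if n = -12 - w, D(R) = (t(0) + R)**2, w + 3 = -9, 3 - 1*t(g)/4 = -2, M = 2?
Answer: -3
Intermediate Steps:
t(g) = 20 (t(g) = 12 - 4*(-2) = 12 + 8 = 20)
w = -12 (w = -3 - 9 = -12)
f(X, J) = J*(2 + X) (f(X, J) = J*(X + 2) = J*(2 + X))
D(R) = (20 + R)**2
n = 0 (n = -12 - 1*(-12) = -12 + 12 = 0)
f(-1, -3) + n*D(-2) = -3*(2 - 1) + 0*(20 - 2)**2 = -3*1 + 0*18**2 = -3 + 0*324 = -3 + 0 = -3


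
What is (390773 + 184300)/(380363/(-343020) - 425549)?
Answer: -197261540460/145972198343 ≈ -1.3514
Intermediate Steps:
(390773 + 184300)/(380363/(-343020) - 425549) = 575073/(380363*(-1/343020) - 425549) = 575073/(-380363/343020 - 425549) = 575073/(-145972198343/343020) = 575073*(-343020/145972198343) = -197261540460/145972198343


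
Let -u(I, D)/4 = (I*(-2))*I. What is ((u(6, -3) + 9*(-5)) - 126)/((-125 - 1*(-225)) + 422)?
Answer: 13/58 ≈ 0.22414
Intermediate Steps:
u(I, D) = 8*I² (u(I, D) = -4*I*(-2)*I = -4*(-2*I)*I = -(-8)*I² = 8*I²)
((u(6, -3) + 9*(-5)) - 126)/((-125 - 1*(-225)) + 422) = ((8*6² + 9*(-5)) - 126)/((-125 - 1*(-225)) + 422) = ((8*36 - 45) - 126)/((-125 + 225) + 422) = ((288 - 45) - 126)/(100 + 422) = (243 - 126)/522 = 117*(1/522) = 13/58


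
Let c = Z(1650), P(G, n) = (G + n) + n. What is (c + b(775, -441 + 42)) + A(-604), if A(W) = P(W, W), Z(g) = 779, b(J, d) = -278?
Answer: -1311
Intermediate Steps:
P(G, n) = G + 2*n
c = 779
A(W) = 3*W (A(W) = W + 2*W = 3*W)
(c + b(775, -441 + 42)) + A(-604) = (779 - 278) + 3*(-604) = 501 - 1812 = -1311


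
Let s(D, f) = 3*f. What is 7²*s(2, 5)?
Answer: 735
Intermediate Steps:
7²*s(2, 5) = 7²*(3*5) = 49*15 = 735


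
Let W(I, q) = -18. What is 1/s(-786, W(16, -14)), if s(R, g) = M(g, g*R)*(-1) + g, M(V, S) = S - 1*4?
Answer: -1/14162 ≈ -7.0611e-5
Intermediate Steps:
M(V, S) = -4 + S (M(V, S) = S - 4 = -4 + S)
s(R, g) = 4 + g - R*g (s(R, g) = (-4 + g*R)*(-1) + g = (-4 + R*g)*(-1) + g = (4 - R*g) + g = 4 + g - R*g)
1/s(-786, W(16, -14)) = 1/(4 - 18 - 1*(-786)*(-18)) = 1/(4 - 18 - 14148) = 1/(-14162) = -1/14162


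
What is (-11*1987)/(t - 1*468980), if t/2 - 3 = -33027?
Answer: 21857/535028 ≈ 0.040852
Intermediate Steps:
t = -66048 (t = 6 + 2*(-33027) = 6 - 66054 = -66048)
(-11*1987)/(t - 1*468980) = (-11*1987)/(-66048 - 1*468980) = -21857/(-66048 - 468980) = -21857/(-535028) = -21857*(-1/535028) = 21857/535028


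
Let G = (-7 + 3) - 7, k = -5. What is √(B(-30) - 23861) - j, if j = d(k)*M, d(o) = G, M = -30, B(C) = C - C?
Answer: -330 + I*√23861 ≈ -330.0 + 154.47*I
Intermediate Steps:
B(C) = 0
G = -11 (G = -4 - 7 = -11)
d(o) = -11
j = 330 (j = -11*(-30) = 330)
√(B(-30) - 23861) - j = √(0 - 23861) - 1*330 = √(-23861) - 330 = I*√23861 - 330 = -330 + I*√23861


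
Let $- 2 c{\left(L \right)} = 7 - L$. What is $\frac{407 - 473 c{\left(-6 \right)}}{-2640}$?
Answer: $- \frac{211}{160} \approx -1.3188$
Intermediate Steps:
$c{\left(L \right)} = - \frac{7}{2} + \frac{L}{2}$ ($c{\left(L \right)} = - \frac{7 - L}{2} = - \frac{7}{2} + \frac{L}{2}$)
$\frac{407 - 473 c{\left(-6 \right)}}{-2640} = \frac{407 - 473 \left(- \frac{7}{2} + \frac{1}{2} \left(-6\right)\right)}{-2640} = \left(407 - 473 \left(- \frac{7}{2} - 3\right)\right) \left(- \frac{1}{2640}\right) = \left(407 - - \frac{6149}{2}\right) \left(- \frac{1}{2640}\right) = \left(407 + \frac{6149}{2}\right) \left(- \frac{1}{2640}\right) = \frac{6963}{2} \left(- \frac{1}{2640}\right) = - \frac{211}{160}$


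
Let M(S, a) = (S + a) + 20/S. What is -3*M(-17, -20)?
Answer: 1947/17 ≈ 114.53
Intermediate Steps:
M(S, a) = S + a + 20/S
-3*M(-17, -20) = -3*(-17 - 20 + 20/(-17)) = -3*(-17 - 20 + 20*(-1/17)) = -3*(-17 - 20 - 20/17) = -3*(-649/17) = 1947/17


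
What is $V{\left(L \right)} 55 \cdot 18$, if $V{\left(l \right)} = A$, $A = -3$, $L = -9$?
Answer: $-2970$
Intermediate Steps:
$V{\left(l \right)} = -3$
$V{\left(L \right)} 55 \cdot 18 = \left(-3\right) 55 \cdot 18 = \left(-165\right) 18 = -2970$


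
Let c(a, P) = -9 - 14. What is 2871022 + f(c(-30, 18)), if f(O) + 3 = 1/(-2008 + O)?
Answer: 5831039588/2031 ≈ 2.8710e+6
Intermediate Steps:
c(a, P) = -23
f(O) = -3 + 1/(-2008 + O)
2871022 + f(c(-30, 18)) = 2871022 + (6025 - 3*(-23))/(-2008 - 23) = 2871022 + (6025 + 69)/(-2031) = 2871022 - 1/2031*6094 = 2871022 - 6094/2031 = 5831039588/2031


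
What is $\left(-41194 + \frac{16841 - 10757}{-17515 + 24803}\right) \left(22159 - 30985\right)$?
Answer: $\frac{331213068111}{911} \approx 3.6357 \cdot 10^{8}$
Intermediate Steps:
$\left(-41194 + \frac{16841 - 10757}{-17515 + 24803}\right) \left(22159 - 30985\right) = \left(-41194 + \frac{6084}{7288}\right) \left(-8826\right) = \left(-41194 + 6084 \cdot \frac{1}{7288}\right) \left(-8826\right) = \left(-41194 + \frac{1521}{1822}\right) \left(-8826\right) = \left(- \frac{75053947}{1822}\right) \left(-8826\right) = \frac{331213068111}{911}$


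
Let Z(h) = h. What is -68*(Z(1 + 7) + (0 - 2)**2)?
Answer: -816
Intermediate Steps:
-68*(Z(1 + 7) + (0 - 2)**2) = -68*((1 + 7) + (0 - 2)**2) = -68*(8 + (-2)**2) = -68*(8 + 4) = -68*12 = -816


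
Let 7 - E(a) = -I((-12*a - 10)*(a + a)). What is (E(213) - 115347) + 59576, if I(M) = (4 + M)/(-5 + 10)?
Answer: -1371932/5 ≈ -2.7439e+5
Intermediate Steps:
I(M) = ⅘ + M/5 (I(M) = (4 + M)/5 = (4 + M)*(⅕) = ⅘ + M/5)
E(a) = 39/5 + 2*a*(-10 - 12*a)/5 (E(a) = 7 - (-1)*(⅘ + ((-12*a - 10)*(a + a))/5) = 7 - (-1)*(⅘ + ((-10 - 12*a)*(2*a))/5) = 7 - (-1)*(⅘ + (2*a*(-10 - 12*a))/5) = 7 - (-1)*(⅘ + 2*a*(-10 - 12*a)/5) = 7 - (-⅘ - 2*a*(-10 - 12*a)/5) = 7 + (⅘ + 2*a*(-10 - 12*a)/5) = 39/5 + 2*a*(-10 - 12*a)/5)
(E(213) - 115347) + 59576 = ((39/5 - ⅘*213*(5 + 6*213)) - 115347) + 59576 = ((39/5 - ⅘*213*(5 + 1278)) - 115347) + 59576 = ((39/5 - ⅘*213*1283) - 115347) + 59576 = ((39/5 - 1093116/5) - 115347) + 59576 = (-1093077/5 - 115347) + 59576 = -1669812/5 + 59576 = -1371932/5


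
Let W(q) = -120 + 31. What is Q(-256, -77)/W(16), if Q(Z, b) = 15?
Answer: -15/89 ≈ -0.16854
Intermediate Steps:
W(q) = -89
Q(-256, -77)/W(16) = 15/(-89) = 15*(-1/89) = -15/89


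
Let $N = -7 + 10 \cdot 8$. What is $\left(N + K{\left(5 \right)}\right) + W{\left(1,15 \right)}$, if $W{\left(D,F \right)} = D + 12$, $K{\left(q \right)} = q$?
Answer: $91$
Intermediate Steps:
$W{\left(D,F \right)} = 12 + D$
$N = 73$ ($N = -7 + 80 = 73$)
$\left(N + K{\left(5 \right)}\right) + W{\left(1,15 \right)} = \left(73 + 5\right) + \left(12 + 1\right) = 78 + 13 = 91$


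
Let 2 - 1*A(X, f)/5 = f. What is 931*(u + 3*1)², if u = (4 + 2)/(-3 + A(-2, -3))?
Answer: 1206576/121 ≈ 9971.7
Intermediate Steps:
A(X, f) = 10 - 5*f
u = 3/11 (u = (4 + 2)/(-3 + (10 - 5*(-3))) = 6/(-3 + (10 + 15)) = 6/(-3 + 25) = 6/22 = 6*(1/22) = 3/11 ≈ 0.27273)
931*(u + 3*1)² = 931*(3/11 + 3*1)² = 931*(3/11 + 3)² = 931*(36/11)² = 931*(1296/121) = 1206576/121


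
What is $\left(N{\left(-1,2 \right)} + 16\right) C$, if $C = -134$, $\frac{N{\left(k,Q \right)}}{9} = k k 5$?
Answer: $-8174$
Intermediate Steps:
$N{\left(k,Q \right)} = 45 k^{2}$ ($N{\left(k,Q \right)} = 9 k k 5 = 9 k^{2} \cdot 5 = 9 \cdot 5 k^{2} = 45 k^{2}$)
$\left(N{\left(-1,2 \right)} + 16\right) C = \left(45 \left(-1\right)^{2} + 16\right) \left(-134\right) = \left(45 \cdot 1 + 16\right) \left(-134\right) = \left(45 + 16\right) \left(-134\right) = 61 \left(-134\right) = -8174$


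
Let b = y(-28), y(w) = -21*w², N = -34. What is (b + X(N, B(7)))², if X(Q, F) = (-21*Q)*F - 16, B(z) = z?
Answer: 131836324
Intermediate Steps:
X(Q, F) = -16 - 21*F*Q (X(Q, F) = -21*F*Q - 16 = -16 - 21*F*Q)
b = -16464 (b = -21*(-28)² = -21*784 = -16464)
(b + X(N, B(7)))² = (-16464 + (-16 - 21*7*(-34)))² = (-16464 + (-16 + 4998))² = (-16464 + 4982)² = (-11482)² = 131836324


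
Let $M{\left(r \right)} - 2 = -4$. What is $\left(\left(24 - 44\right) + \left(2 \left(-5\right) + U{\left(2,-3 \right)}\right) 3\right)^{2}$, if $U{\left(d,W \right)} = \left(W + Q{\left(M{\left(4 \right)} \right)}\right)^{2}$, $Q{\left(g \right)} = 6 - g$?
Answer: $625$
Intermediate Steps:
$M{\left(r \right)} = -2$ ($M{\left(r \right)} = 2 - 4 = -2$)
$U{\left(d,W \right)} = \left(8 + W\right)^{2}$ ($U{\left(d,W \right)} = \left(W + \left(6 - -2\right)\right)^{2} = \left(W + \left(6 + 2\right)\right)^{2} = \left(W + 8\right)^{2} = \left(8 + W\right)^{2}$)
$\left(\left(24 - 44\right) + \left(2 \left(-5\right) + U{\left(2,-3 \right)}\right) 3\right)^{2} = \left(\left(24 - 44\right) + \left(2 \left(-5\right) + \left(8 - 3\right)^{2}\right) 3\right)^{2} = \left(\left(24 - 44\right) + \left(-10 + 5^{2}\right) 3\right)^{2} = \left(-20 + \left(-10 + 25\right) 3\right)^{2} = \left(-20 + 15 \cdot 3\right)^{2} = \left(-20 + 45\right)^{2} = 25^{2} = 625$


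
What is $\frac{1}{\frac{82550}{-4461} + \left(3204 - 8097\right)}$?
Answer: $- \frac{4461}{21910223} \approx -0.0002036$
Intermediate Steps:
$\frac{1}{\frac{82550}{-4461} + \left(3204 - 8097\right)} = \frac{1}{82550 \left(- \frac{1}{4461}\right) - 4893} = \frac{1}{- \frac{82550}{4461} - 4893} = \frac{1}{- \frac{21910223}{4461}} = - \frac{4461}{21910223}$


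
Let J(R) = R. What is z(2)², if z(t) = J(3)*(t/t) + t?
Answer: 25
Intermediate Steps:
z(t) = 3 + t (z(t) = 3*(t/t) + t = 3*1 + t = 3 + t)
z(2)² = (3 + 2)² = 5² = 25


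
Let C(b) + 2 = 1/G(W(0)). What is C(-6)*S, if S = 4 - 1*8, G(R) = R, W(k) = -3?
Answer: 28/3 ≈ 9.3333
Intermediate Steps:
S = -4 (S = 4 - 8 = -4)
C(b) = -7/3 (C(b) = -2 + 1/(-3) = -2 - 1/3 = -7/3)
C(-6)*S = -7/3*(-4) = 28/3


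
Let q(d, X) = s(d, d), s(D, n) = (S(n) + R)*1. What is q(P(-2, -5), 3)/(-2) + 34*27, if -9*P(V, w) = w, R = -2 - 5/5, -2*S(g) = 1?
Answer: 3679/4 ≈ 919.75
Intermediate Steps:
S(g) = -½ (S(g) = -½*1 = -½)
R = -3 (R = -2 - 5*⅕ = -2 - 1 = -3)
s(D, n) = -7/2 (s(D, n) = (-½ - 3)*1 = -7/2*1 = -7/2)
P(V, w) = -w/9
q(d, X) = -7/2
q(P(-2, -5), 3)/(-2) + 34*27 = -7/2/(-2) + 34*27 = -7/2*(-½) + 918 = 7/4 + 918 = 3679/4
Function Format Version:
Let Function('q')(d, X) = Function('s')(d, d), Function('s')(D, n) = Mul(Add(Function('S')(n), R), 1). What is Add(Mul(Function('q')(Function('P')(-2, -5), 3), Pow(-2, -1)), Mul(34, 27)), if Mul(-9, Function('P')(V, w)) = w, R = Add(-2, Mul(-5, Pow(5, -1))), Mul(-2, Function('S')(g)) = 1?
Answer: Rational(3679, 4) ≈ 919.75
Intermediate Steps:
Function('S')(g) = Rational(-1, 2) (Function('S')(g) = Mul(Rational(-1, 2), 1) = Rational(-1, 2))
R = -3 (R = Add(-2, Mul(-5, Rational(1, 5))) = Add(-2, -1) = -3)
Function('s')(D, n) = Rational(-7, 2) (Function('s')(D, n) = Mul(Add(Rational(-1, 2), -3), 1) = Mul(Rational(-7, 2), 1) = Rational(-7, 2))
Function('P')(V, w) = Mul(Rational(-1, 9), w)
Function('q')(d, X) = Rational(-7, 2)
Add(Mul(Function('q')(Function('P')(-2, -5), 3), Pow(-2, -1)), Mul(34, 27)) = Add(Mul(Rational(-7, 2), Pow(-2, -1)), Mul(34, 27)) = Add(Mul(Rational(-7, 2), Rational(-1, 2)), 918) = Add(Rational(7, 4), 918) = Rational(3679, 4)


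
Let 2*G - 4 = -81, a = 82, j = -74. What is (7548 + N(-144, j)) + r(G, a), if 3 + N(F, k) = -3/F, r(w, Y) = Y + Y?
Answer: 370033/48 ≈ 7709.0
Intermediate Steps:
G = -77/2 (G = 2 + (1/2)*(-81) = 2 - 81/2 = -77/2 ≈ -38.500)
r(w, Y) = 2*Y
N(F, k) = -3 - 3/F
(7548 + N(-144, j)) + r(G, a) = (7548 + (-3 - 3/(-144))) + 2*82 = (7548 + (-3 - 3*(-1/144))) + 164 = (7548 + (-3 + 1/48)) + 164 = (7548 - 143/48) + 164 = 362161/48 + 164 = 370033/48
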